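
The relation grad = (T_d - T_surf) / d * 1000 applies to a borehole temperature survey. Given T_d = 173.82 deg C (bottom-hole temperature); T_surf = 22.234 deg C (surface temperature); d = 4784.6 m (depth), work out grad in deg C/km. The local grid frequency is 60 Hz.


grad = (T_d - T_surf) / d * 1000
grad = (173.82 - 22.234) / 4784.6 * 1000
grad = 31.682 deg C/km


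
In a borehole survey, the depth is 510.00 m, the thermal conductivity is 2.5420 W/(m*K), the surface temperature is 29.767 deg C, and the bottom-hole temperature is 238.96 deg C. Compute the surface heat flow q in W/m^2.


Step 1: grad = (T_d - T_surf)/d * 1000 = (238.96 - 29.767)/510.0 * 1000 = 410.1824 deg C/km
Step 2: q = k * grad / 1000 = 2.542 * 410.1824 / 1000 = 1.0427 W/m^2
q = 1.0427 W/m^2


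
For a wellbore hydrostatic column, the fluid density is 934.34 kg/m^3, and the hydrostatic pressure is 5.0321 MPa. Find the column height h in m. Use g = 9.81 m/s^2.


h = P * 1e6 / (g * rho)
h = 5.0321 * 1e6 / (9.81 * 934.34)
h = 549.00 m


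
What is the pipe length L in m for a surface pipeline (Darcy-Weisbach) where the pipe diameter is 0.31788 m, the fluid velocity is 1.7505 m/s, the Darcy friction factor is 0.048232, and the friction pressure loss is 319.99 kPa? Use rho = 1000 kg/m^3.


L = dP*1000*D / (f*rho*vel^2/2)
L = 319.99*1000*0.31788 / (0.048232*1000*1.7505^2/2)
L = 1376.5 m


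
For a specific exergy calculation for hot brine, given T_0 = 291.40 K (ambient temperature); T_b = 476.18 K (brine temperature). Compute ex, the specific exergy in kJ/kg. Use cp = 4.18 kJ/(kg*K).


ex = cp * ((T_b - T_0) - T_0 * ln(T_b/T_0))
ex = 4.18 * ((476.18 - 291.40) - 291.40 * ln(476.18/291.40))
ex = 174.20 kJ/kg


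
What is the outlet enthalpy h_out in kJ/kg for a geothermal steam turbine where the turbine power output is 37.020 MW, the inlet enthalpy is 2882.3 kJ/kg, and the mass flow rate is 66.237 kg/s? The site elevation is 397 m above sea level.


h_out = h_in - P * 1000 / mdot
h_out = 2882.3 - 37.020 * 1000 / 66.237
h_out = 2323.4 kJ/kg


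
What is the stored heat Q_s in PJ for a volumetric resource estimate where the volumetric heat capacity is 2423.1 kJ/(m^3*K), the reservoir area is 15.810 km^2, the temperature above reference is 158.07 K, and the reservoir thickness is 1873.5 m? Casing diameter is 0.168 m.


Step 1: Vr = A*1e6*hr = 15.81*1e6*1873.5 = 2.962004e+10 m^3
Step 2: Q_s = Vr*rhoc*dT/1e12 = 2.962004e+10*2423.1*158.07/1e12 = 11345 PJ
Q_s = 11345 PJ


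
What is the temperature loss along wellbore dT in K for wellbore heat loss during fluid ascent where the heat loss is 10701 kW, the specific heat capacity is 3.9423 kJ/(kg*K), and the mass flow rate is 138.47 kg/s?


dT = Q_loss / (mdot * cp)
dT = 10701 / (138.47 * 3.9423)
dT = 19.603 K


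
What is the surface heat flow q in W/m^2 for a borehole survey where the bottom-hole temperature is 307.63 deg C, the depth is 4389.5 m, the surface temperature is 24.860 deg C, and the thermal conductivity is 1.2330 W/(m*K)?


Step 1: grad = (T_d - T_surf)/d * 1000 = (307.63 - 24.86)/4389.5 * 1000 = 64.41964 deg C/km
Step 2: q = k * grad / 1000 = 1.233 * 64.41964 / 1000 = 0.079429 W/m^2
q = 0.079429 W/m^2


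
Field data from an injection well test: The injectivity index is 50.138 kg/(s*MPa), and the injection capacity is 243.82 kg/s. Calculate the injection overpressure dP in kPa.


dP = mdot * 1000 / II
dP = 243.82 * 1000 / 50.138
dP = 4863.0 kPa


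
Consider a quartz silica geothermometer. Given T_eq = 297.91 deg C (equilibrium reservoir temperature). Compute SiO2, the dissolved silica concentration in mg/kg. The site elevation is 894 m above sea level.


SiO2 = 10^(5.19 - 1309/(T_eq + 273.15))
SiO2 = 10^(5.19 - 1309/(297.91 + 273.15))
SiO2 = 790.26 mg/kg


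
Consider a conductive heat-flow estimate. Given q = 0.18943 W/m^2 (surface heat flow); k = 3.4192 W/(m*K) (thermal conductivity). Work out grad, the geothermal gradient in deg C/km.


grad = q * 1000 / k
grad = 0.18943 * 1000 / 3.4192
grad = 55.402 deg C/km


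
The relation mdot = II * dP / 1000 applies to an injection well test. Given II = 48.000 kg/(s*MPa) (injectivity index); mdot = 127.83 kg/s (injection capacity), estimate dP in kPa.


dP = mdot * 1000 / II
dP = 127.83 * 1000 / 48.000
dP = 2663.1 kPa


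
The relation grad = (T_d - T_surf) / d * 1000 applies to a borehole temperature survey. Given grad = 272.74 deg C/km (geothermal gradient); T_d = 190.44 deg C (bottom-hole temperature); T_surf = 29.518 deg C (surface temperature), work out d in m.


d = (T_d - T_surf) / grad * 1000
d = (190.44 - 29.518) / 272.74 * 1000
d = 590.02 m


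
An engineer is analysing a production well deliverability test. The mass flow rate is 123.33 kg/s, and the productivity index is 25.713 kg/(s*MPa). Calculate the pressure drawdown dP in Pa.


dP = mdot * 1000 / PI
dP = 123.33 * 1000 / 25.713
dP = 4796.406 kPa
Convert: 4796.406 kPa * 1000.0 = 4.7964e+06 Pa
dP = 4.7964e+06 Pa


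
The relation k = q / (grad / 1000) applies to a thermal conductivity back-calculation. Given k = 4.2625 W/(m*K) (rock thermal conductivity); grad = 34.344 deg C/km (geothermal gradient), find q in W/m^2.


q = k * grad / 1000
q = 4.2625 * 34.344 / 1000
q = 0.14639 W/m^2


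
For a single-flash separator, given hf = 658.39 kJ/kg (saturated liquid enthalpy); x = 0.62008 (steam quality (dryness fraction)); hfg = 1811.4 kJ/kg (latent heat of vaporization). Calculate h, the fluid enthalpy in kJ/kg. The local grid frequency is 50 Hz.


h = hf + x * hfg
h = 658.39 + 0.62008 * 1811.4
h = 1781.6 kJ/kg


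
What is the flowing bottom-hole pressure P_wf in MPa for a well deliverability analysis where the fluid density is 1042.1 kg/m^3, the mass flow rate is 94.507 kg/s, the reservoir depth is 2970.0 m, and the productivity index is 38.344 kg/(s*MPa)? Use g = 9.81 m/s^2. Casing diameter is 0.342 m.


Step 1: P_i = rho*g*h/1e6 = 1042.1*9.81*2970.0/1e6 = 30.36231 MPa
Step 2: P_wf = P_i - mdot/PI = 30.36231 - 94.507/38.344 = 27.898 MPa
P_wf = 27.898 MPa


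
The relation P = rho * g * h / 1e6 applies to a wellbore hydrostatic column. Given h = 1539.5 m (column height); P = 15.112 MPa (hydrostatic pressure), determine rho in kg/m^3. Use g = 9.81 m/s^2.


rho = P * 1e6 / (g * h)
rho = 15.112 * 1e6 / (9.81 * 1539.5)
rho = 1000.6 kg/m^3


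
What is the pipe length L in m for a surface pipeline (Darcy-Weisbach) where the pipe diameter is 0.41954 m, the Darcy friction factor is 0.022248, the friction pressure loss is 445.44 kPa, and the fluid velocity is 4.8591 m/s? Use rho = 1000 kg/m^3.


L = dP*1000*D / (f*rho*vel^2/2)
L = 445.44*1000*0.41954 / (0.022248*1000*4.8591^2/2)
L = 711.52 m


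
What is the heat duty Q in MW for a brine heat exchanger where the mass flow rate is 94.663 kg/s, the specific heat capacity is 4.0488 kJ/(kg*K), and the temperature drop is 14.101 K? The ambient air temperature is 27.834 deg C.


Q = mdot * cp * dT / 1000
Q = 94.663 * 4.0488 * 14.101 / 1000
Q = 5.4045 MW


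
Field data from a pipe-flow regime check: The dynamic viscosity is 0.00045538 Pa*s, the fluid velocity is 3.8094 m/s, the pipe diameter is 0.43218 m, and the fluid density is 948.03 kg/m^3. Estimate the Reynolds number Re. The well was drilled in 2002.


Re = rho * vel * D / mu
Re = 948.03 * 3.8094 * 0.43218 / 0.00045538
Re = 3.4274e+06


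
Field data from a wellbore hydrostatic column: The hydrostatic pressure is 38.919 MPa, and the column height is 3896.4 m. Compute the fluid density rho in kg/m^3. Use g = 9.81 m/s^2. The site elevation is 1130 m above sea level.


rho = P * 1e6 / (g * h)
rho = 38.919 * 1e6 / (9.81 * 3896.4)
rho = 1018.2 kg/m^3


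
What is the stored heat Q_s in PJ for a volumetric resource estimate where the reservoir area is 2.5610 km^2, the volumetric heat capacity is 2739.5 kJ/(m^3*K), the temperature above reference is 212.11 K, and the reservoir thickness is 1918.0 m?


Step 1: Vr = A*1e6*hr = 2.561*1e6*1918.0 = 4.911998e+09 m^3
Step 2: Q_s = Vr*rhoc*dT/1e12 = 4.911998e+09*2739.5*212.11/1e12 = 2854.2 PJ
Q_s = 2854.2 PJ


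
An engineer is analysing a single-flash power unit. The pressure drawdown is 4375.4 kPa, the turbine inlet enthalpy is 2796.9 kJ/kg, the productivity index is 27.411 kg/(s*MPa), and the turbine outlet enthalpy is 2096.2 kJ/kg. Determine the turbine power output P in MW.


Step 1: mdot = PI * dP / 1000 = 27.411 * 4375.4 / 1000 = 119.9341 kg/s
Step 2: P = mdot*(h_in - h_out)/1000 = 119.9341*(2796.9 - 2096.2)/1000 = 84.038 MW
P = 84.038 MW


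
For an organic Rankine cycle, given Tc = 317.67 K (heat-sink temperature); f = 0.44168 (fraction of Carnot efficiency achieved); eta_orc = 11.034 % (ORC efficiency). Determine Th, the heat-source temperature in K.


Th = Tc / (1 - (eta_orc/100)/f)
Th = 317.67 / (1 - (11.034/100)/0.44168)
Th = 423.46 K


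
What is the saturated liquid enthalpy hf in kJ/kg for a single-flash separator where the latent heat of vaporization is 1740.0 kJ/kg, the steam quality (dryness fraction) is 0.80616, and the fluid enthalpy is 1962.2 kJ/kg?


hf = h - x * hfg
hf = 1962.2 - 0.80616 * 1740.0
hf = 559.48 kJ/kg


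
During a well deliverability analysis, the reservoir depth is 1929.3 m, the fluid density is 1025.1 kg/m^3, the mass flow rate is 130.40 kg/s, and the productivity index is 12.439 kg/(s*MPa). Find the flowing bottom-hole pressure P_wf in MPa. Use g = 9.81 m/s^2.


Step 1: P_i = rho*g*h/1e6 = 1025.1*9.81*1929.3/1e6 = 19.40149 MPa
Step 2: P_wf = P_i - mdot/PI = 19.40149 - 130.4/12.439 = 8.9183 MPa
P_wf = 8.9183 MPa


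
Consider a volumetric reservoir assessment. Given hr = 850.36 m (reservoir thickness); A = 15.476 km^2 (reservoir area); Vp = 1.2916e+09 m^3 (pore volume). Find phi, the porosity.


phi = Vp / (A * 1e6 * hr)
phi = 1.2916e+09 / (15.476 * 1e6 * 850.36)
phi = 0.098145


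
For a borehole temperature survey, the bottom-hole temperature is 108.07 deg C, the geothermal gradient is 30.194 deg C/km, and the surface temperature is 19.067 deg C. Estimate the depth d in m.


d = (T_d - T_surf) / grad * 1000
d = (108.07 - 19.067) / 30.194 * 1000
d = 2947.7 m


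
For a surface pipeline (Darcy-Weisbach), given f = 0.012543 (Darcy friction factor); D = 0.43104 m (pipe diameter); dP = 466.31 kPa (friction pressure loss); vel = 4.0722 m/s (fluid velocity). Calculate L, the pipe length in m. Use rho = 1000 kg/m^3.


L = dP*1000*D / (f*rho*vel^2/2)
L = 466.31*1000*0.43104 / (0.012543*1000*4.0722^2/2)
L = 1932.7 m


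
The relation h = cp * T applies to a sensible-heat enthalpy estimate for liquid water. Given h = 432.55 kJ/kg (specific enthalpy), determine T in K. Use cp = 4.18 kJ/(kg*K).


T = h / cp
T = 432.55 / 4.18
T = 103.4809 deg C
Convert to K: 103.4809 + 273.15 = 376.63 K
T = 376.63 K


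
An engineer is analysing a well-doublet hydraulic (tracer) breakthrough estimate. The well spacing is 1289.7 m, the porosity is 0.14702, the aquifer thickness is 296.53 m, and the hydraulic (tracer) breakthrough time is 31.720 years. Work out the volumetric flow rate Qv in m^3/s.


Qv = pi*hr*phi*L^2 / (3*t_bt*365.25*86400)
Qv = pi*296.53*0.14702*1289.7^2 / (3*31.720*365.25*86400)
Qv = 0.075860 m^3/s


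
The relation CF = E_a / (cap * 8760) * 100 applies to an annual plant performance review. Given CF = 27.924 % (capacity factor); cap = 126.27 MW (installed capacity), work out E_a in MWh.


E_a = CF / 100 * cap * 8760
E_a = 27.924 / 100 * 126.27 * 8760
E_a = 3.0887e+05 MWh


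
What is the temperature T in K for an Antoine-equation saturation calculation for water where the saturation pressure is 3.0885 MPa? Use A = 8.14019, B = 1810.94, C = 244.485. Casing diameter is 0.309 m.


T = B / (A - log10(P_sat * 760 / 0.101325)) - C
T = 1810.94 / (8.14019 - log10(3.0885 * 760 / 0.101325)) - 244.485
T = 235.1903 deg C
Convert to K: 235.1903 + 273.15 = 508.34 K
T = 508.34 K


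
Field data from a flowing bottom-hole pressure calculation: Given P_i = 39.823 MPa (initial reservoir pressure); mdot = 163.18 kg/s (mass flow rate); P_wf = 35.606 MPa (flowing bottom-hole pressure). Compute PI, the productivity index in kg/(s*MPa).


PI = mdot / (P_i - P_wf)
PI = 163.18 / (39.823 - 35.606)
PI = 38.696 kg/(s*MPa)


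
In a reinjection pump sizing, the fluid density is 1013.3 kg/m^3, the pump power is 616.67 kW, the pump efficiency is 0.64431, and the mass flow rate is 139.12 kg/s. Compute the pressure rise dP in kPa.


dP = P_pump * rho * eta / mdot
dP = 616.67 * 1013.3 * 0.64431 / 139.12
dP = 2894.0 kPa


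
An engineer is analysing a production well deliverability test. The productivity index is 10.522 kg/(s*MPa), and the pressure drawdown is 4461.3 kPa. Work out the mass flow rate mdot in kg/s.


mdot = PI * dP / 1000
mdot = 10.522 * 4461.3 / 1000
mdot = 46.942 kg/s


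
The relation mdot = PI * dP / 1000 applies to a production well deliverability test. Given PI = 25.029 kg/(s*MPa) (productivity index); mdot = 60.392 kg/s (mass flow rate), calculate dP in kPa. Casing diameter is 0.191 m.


dP = mdot * 1000 / PI
dP = 60.392 * 1000 / 25.029
dP = 2412.9 kPa


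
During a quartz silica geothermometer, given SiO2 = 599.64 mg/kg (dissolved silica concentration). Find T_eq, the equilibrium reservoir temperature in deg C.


T_eq = 1309 / (5.19 - log10(SiO2)) - 273.15
T_eq = 1309 / (5.19 - log10(599.64)) - 273.15
T_eq = 269.53 deg C


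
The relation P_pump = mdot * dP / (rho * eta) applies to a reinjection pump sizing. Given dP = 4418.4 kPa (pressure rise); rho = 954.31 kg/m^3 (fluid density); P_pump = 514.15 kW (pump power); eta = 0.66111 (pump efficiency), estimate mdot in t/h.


mdot = P_pump * rho * eta / dP
mdot = 514.15 * 954.31 * 0.66111 / 4418.4
mdot = 73.41554 kg/s
Convert: 73.41554 kg/s * 3.6 = 264.30 t/h
mdot = 264.30 t/h


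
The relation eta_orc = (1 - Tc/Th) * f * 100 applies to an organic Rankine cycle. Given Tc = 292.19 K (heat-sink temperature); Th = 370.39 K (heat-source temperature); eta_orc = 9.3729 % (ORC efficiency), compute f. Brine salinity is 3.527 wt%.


f = (eta_orc/100) / (1 - Tc/Th)
f = (9.3729/100) / (1 - 292.19/370.39)
f = 0.44394


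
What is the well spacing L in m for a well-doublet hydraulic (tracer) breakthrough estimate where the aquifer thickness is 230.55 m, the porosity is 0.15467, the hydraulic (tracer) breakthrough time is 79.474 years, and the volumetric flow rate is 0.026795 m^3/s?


L = sqrt(t_bt*365.25*86400*3*Qv / (pi*hr*phi))
L = sqrt(79.474*365.25*86400*3*0.026795 / (pi*230.55*0.15467))
L = 1341.5 m


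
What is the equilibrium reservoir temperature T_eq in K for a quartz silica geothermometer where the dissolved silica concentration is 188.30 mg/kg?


T_eq = 1309 / (5.19 - log10(SiO2)) - 273.15
T_eq = 1309 / (5.19 - log10(188.30)) - 273.15
T_eq = 175.8835 deg C
Convert to K: 175.8835 + 273.15 = 449.03 K
T_eq = 449.03 K


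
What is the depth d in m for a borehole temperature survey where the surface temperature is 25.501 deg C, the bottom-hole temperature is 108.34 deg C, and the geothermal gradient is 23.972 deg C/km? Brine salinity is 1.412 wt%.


d = (T_d - T_surf) / grad * 1000
d = (108.34 - 25.501) / 23.972 * 1000
d = 3455.7 m


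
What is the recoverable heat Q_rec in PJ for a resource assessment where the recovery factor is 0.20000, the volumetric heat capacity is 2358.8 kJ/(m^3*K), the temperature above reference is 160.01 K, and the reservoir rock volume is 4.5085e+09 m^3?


Step 1: Q_s = Vr*rhoc*dT/1e12 = 4.5085e+09*2358.8*160.01/1e12 = 1701.650 PJ
Step 2: Q_rec = Q_s * RF = 1701.650 * 0.2 = 340.33 PJ
Q_rec = 340.33 PJ


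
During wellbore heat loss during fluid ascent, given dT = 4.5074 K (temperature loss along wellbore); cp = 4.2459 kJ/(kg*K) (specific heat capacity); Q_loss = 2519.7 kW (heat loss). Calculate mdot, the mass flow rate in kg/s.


mdot = Q_loss / (cp * dT)
mdot = 2519.7 / (4.2459 * 4.5074)
mdot = 131.66 kg/s


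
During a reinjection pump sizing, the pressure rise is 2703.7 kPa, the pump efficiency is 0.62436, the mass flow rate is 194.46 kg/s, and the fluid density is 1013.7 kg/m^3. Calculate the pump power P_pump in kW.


P_pump = mdot * dP / (rho * eta)
P_pump = 194.46 * 2703.7 / (1013.7 * 0.62436)
P_pump = 830.70 kW


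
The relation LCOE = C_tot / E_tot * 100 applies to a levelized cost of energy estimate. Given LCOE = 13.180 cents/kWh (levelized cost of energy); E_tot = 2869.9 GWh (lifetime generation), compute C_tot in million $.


C_tot = LCOE / 100 * E_tot
C_tot = 13.180 / 100 * 2869.9
C_tot = 378.25 million $


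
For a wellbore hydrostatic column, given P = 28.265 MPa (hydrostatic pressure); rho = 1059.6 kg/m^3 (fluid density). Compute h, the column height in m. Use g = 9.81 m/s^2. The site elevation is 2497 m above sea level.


h = P * 1e6 / (g * rho)
h = 28.265 * 1e6 / (9.81 * 1059.6)
h = 2719.2 m


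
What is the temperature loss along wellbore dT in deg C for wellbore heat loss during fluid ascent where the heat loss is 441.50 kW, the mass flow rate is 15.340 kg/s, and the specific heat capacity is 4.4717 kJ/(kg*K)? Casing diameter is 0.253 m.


dT = Q_loss / (mdot * cp)
dT = 441.50 / (15.340 * 4.4717)
dT = 6.436247 K
Convert (temperature difference, 1 K = 1 deg C): 6.436247 K = 6.436247 deg C
dT = 6.4362 deg C


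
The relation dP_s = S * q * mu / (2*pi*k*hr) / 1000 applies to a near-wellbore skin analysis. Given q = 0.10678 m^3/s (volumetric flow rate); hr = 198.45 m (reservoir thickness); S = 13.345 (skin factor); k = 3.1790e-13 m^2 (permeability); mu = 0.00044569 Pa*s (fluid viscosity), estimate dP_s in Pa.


dP_s = S * q * mu / (2*pi*k*hr) / 1000
dP_s = 13.345 * 0.10678 * 0.00044569 / (2*pi*3.1790e-13*198.45) / 1000
dP_s = 1602.212 kPa
Convert: 1602.212 kPa * 1000.0 = 1.6022e+06 Pa
dP_s = 1.6022e+06 Pa


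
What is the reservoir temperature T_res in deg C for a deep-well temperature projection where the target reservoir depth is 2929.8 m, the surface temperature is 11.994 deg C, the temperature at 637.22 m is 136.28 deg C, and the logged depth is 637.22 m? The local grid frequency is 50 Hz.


Step 1: grad = (T_d1 - T_surf)/d1 * 1000 = (136.28 - 11.994)/637.22 * 1000 = 195.0441 deg C/km
Step 2: T_res = T_surf + grad*d2/1000 = 11.994 + 195.0441*2929.8/1000 = 583.43 deg C
T_res = 583.43 deg C


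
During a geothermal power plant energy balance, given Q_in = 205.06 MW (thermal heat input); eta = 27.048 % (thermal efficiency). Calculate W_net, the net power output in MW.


W_net = eta / 100 * Q_in
W_net = 27.048 / 100 * 205.06
W_net = 55.465 MW


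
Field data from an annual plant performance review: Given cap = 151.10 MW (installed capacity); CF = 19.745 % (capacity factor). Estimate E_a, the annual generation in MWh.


E_a = CF / 100 * cap * 8760
E_a = 19.745 / 100 * 151.10 * 8760
E_a = 2.6135e+05 MWh


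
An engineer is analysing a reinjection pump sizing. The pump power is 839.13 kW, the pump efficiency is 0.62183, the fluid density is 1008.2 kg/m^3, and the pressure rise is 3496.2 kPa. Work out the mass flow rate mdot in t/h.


mdot = P_pump * rho * eta / dP
mdot = 839.13 * 1008.2 * 0.62183 / 3496.2
mdot = 150.4705 kg/s
Convert: 150.4705 kg/s * 3.6 = 541.69 t/h
mdot = 541.69 t/h


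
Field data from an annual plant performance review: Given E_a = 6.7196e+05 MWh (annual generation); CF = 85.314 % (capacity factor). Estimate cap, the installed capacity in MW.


cap = E_a / (CF/100 * 8760)
cap = 6.7196e+05 / (85.314/100 * 8760)
cap = 89.912 MW


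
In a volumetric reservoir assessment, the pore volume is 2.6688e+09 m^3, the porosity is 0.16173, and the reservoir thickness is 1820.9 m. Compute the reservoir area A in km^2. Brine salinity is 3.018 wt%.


A = Vp / (1e6 * hr * phi)
A = 2.6688e+09 / (1e6 * 1820.9 * 0.16173)
A = 9.0623 km^2


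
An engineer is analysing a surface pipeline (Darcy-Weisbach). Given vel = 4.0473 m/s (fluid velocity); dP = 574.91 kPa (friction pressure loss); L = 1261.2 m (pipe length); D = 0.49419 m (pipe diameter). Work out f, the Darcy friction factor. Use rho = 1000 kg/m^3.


f = dP*1000 / ((L/D)*(rho*vel^2/2))
f = 574.91*1000 / ((1261.2/0.49419)*(1000*4.0473^2/2))
f = 0.027505


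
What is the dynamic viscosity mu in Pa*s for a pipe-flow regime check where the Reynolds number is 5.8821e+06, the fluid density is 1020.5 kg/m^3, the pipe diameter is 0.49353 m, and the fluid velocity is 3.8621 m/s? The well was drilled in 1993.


mu = rho * vel * D / Re
mu = 1020.5 * 3.8621 * 0.49353 / 5.8821e+06
mu = 0.00033069 Pa*s


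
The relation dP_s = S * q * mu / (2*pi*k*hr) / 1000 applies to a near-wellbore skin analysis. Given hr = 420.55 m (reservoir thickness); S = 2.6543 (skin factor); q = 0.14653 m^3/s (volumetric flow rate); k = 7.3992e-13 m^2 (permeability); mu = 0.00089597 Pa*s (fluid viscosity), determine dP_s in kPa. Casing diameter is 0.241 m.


dP_s = S * q * mu / (2*pi*k*hr) / 1000
dP_s = 2.6543 * 0.14653 * 0.00089597 / (2*pi*7.3992e-13*420.55) / 1000
dP_s = 178.23 kPa


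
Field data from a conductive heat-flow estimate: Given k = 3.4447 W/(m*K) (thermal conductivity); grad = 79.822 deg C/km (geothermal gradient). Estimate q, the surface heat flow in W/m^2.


q = k * grad / 1000
q = 3.4447 * 79.822 / 1000
q = 0.27496 W/m^2


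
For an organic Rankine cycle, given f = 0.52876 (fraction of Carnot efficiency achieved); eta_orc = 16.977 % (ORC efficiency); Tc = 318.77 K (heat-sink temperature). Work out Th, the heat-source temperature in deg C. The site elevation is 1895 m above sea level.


Th = Tc / (1 - (eta_orc/100)/f)
Th = 318.77 / (1 - (16.977/100)/0.52876)
Th = 469.5196 K
Convert to deg C: 469.5196 - 273.15 = 196.37 deg C
Th = 196.37 deg C


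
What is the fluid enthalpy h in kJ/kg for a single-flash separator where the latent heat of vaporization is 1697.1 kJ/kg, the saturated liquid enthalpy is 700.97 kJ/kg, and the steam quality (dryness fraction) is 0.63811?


h = hf + x * hfg
h = 700.97 + 0.63811 * 1697.1
h = 1783.9 kJ/kg


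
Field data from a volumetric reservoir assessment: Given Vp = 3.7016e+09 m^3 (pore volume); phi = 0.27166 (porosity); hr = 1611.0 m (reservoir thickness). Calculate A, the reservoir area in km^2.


A = Vp / (1e6 * hr * phi)
A = 3.7016e+09 / (1e6 * 1611.0 * 0.27166)
A = 8.4580 km^2


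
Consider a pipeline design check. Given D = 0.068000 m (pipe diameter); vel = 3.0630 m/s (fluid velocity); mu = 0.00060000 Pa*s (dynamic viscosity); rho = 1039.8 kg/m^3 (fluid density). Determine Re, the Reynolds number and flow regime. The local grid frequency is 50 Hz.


Step 1: Re = rho*vel*D/mu = 1039.8*3.063*0.068/0.0006 = 3.6096e+05
Step 2: Re = 3.6096e+05 > 4000, so flow is turbulent.
Re = 3.6096e+05 (turbulent)


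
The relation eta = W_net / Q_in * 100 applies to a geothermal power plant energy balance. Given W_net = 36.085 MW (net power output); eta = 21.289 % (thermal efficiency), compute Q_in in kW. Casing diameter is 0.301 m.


Q_in = W_net / (eta / 100)
Q_in = 36.085 / (21.289 / 100)
Q_in = 169.5007 MW
Convert: 169.5007 MW * 1000.0 = 1.6950e+05 kW
Q_in = 1.6950e+05 kW


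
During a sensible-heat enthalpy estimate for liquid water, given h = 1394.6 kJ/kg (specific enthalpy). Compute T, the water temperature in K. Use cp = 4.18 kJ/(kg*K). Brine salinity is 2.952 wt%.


T = h / cp
T = 1394.6 / 4.18
T = 333.6364 deg C
Convert to K: 333.6364 + 273.15 = 606.79 K
T = 606.79 K


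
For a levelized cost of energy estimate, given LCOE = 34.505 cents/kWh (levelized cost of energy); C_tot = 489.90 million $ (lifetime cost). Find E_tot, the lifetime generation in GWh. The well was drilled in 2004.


E_tot = C_tot / LCOE * 100
E_tot = 489.90 / 34.505 * 100
E_tot = 1419.8 GWh


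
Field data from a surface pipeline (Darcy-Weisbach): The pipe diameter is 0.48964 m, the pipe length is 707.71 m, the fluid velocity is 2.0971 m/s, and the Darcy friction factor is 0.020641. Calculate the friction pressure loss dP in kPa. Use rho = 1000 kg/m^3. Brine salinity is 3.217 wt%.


dP = f * (L/D) * (rho*vel^2/2) / 1000
dP = 0.020641 * (707.71/0.48964) * (1000*2.0971^2/2) / 1000
dP = 65.602 kPa


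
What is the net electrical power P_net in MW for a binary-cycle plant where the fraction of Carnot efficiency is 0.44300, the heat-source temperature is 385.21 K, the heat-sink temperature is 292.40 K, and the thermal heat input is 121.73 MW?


Step 1: eta = (1 - Tc/Th)*f = (1 - 292.4/385.21)*0.443 = 0.1067335
Step 2: P_net = eta * Q_in = 0.1067335 * 121.73 = 12.993 MW
P_net = 12.993 MW


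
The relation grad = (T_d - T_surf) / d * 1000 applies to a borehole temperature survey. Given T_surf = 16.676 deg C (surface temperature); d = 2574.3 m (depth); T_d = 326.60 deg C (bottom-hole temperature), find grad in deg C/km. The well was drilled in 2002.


grad = (T_d - T_surf) / d * 1000
grad = (326.60 - 16.676) / 2574.3 * 1000
grad = 120.39 deg C/km


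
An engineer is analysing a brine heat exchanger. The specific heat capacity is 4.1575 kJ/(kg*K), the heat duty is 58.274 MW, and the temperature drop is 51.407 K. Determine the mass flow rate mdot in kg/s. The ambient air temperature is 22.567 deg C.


mdot = Q * 1000 / (cp * dT)
mdot = 58.274 * 1000 / (4.1575 * 51.407)
mdot = 272.66 kg/s


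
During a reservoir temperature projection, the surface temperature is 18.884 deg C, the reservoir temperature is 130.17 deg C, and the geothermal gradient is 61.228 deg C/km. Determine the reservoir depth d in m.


d = (T_res - T_surf) / grad * 1000
d = (130.17 - 18.884) / 61.228 * 1000
d = 1817.6 m


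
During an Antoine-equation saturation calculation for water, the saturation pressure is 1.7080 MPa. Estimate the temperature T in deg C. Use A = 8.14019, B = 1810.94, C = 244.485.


T = B / (A - log10(P_sat * 760 / 0.101325)) - C
T = 1810.94 / (8.14019 - log10(1.7080 * 760 / 0.101325)) - 244.485
T = 204.59 deg C


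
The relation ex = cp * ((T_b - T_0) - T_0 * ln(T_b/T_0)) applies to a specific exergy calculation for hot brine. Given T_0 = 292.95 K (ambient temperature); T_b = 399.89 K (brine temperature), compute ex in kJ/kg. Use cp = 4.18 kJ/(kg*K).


ex = cp * ((T_b - T_0) - T_0 * ln(T_b/T_0))
ex = 4.18 * ((399.89 - 292.95) - 292.95 * ln(399.89/292.95))
ex = 65.950 kJ/kg


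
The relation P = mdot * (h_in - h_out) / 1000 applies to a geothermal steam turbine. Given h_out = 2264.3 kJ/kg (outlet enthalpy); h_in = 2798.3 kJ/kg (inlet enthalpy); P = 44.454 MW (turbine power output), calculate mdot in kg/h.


mdot = P * 1000 / (h_in - h_out)
mdot = 44.454 * 1000 / (2798.3 - 2264.3)
mdot = 83.24719 kg/s
Convert: 83.24719 kg/s * 3600.0 = 2.9969e+05 kg/h
mdot = 2.9969e+05 kg/h


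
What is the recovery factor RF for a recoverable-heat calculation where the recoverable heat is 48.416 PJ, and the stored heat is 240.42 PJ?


RF = Q_rec / Q_s
RF = 48.416 / 240.42
RF = 0.20138


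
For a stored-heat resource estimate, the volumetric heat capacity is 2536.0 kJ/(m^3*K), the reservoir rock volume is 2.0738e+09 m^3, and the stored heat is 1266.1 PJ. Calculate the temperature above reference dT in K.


dT = Q_s * 1e12 / (Vr * rhoc)
dT = 1266.1 * 1e12 / (2.0738e+09 * 2536.0)
dT = 240.74 K


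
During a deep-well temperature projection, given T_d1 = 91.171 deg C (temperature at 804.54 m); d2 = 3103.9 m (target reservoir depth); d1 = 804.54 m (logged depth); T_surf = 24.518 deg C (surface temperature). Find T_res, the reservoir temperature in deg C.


Step 1: grad = (T_d1 - T_surf)/d1 * 1000 = (91.171 - 24.518)/804.54 * 1000 = 82.84610 deg C/km
Step 2: T_res = T_surf + grad*d2/1000 = 24.518 + 82.84610*3103.9/1000 = 281.66 deg C
T_res = 281.66 deg C


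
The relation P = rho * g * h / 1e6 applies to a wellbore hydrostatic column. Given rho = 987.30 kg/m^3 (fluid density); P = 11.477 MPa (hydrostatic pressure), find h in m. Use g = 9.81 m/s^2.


h = P * 1e6 / (g * rho)
h = 11.477 * 1e6 / (9.81 * 987.30)
h = 1185.0 m


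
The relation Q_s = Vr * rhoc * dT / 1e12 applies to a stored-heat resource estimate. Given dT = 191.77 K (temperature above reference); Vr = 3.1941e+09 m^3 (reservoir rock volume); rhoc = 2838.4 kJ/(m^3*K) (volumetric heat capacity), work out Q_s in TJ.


Q_s = Vr * rhoc * dT / 1e12
Q_s = 3.1941e+09 * 2838.4 * 191.77 / 1e12
Q_s = 1738.612 PJ
Convert: 1738.612 PJ * 1000.0 = 1.7386e+06 TJ
Q_s = 1.7386e+06 TJ


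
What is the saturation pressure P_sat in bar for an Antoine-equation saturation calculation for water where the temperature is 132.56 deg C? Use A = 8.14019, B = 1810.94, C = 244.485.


P_sat = 10^(A - B/(C + T)) / 760 * 0.101325
P_sat = 10^(8.14019 - 1810.94/(244.485 + 132.56)) / 760 * 0.101325
P_sat = 0.2898091 MPa
Convert: 0.2898091 MPa * 10.0 = 2.8981 bar
P_sat = 2.8981 bar


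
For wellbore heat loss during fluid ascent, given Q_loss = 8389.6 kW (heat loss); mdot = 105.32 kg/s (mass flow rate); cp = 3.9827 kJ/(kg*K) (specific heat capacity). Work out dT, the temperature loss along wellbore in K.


dT = Q_loss / (mdot * cp)
dT = 8389.6 / (105.32 * 3.9827)
dT = 20.001 K


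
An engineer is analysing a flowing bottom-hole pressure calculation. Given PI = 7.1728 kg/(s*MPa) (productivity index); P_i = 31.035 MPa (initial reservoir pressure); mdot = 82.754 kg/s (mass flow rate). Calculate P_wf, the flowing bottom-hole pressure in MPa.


P_wf = P_i - mdot / PI
P_wf = 31.035 - 82.754 / 7.1728
P_wf = 19.498 MPa


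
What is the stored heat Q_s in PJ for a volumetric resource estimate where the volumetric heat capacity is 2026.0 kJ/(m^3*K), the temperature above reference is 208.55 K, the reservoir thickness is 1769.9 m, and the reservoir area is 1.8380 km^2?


Step 1: Vr = A*1e6*hr = 1.838*1e6*1769.9 = 3.253076e+09 m^3
Step 2: Q_s = Vr*rhoc*dT/1e12 = 3.253076e+09*2026.0*208.55/1e12 = 1374.5 PJ
Q_s = 1374.5 PJ


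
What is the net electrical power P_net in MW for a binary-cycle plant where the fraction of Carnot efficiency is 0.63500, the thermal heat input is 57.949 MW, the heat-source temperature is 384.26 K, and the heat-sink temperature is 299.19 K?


Step 1: eta = (1 - Tc/Th)*f = (1 - 299.19/384.26)*0.635 = 0.1405805
Step 2: P_net = eta * Q_in = 0.1405805 * 57.949 = 8.1465 MW
P_net = 8.1465 MW


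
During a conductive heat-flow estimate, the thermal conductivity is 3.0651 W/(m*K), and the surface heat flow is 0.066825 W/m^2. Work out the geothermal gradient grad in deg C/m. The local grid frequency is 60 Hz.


grad = q * 1000 / k
grad = 0.066825 * 1000 / 3.0651
grad = 21.80190 deg C/km
Convert: 21.80190 deg C/km * 0.001 = 0.021802 deg C/m
grad = 0.021802 deg C/m


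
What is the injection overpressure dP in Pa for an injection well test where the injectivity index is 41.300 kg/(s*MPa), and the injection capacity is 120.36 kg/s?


dP = mdot * 1000 / II
dP = 120.36 * 1000 / 41.300
dP = 2914.286 kPa
Convert: 2914.286 kPa * 1000.0 = 2.9143e+06 Pa
dP = 2.9143e+06 Pa


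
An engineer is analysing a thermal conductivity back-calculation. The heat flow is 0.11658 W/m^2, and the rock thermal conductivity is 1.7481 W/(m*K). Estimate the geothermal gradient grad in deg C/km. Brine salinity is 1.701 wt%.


grad = q / k * 1000
grad = 0.11658 / 1.7481 * 1000
grad = 66.690 deg C/km


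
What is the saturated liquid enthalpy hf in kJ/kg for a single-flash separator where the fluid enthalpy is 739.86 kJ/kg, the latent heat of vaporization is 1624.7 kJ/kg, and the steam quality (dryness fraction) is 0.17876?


hf = h - x * hfg
hf = 739.86 - 0.17876 * 1624.7
hf = 449.43 kJ/kg


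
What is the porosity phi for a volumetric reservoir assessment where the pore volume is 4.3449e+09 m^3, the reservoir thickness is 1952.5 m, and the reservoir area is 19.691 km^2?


phi = Vp / (A * 1e6 * hr)
phi = 4.3449e+09 / (19.691 * 1e6 * 1952.5)
phi = 0.11301


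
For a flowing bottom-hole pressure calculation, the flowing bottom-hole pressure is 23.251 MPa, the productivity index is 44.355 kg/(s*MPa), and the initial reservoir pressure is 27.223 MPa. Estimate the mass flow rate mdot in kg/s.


mdot = (P_i - P_wf) * PI
mdot = (27.223 - 23.251) * 44.355
mdot = 176.18 kg/s


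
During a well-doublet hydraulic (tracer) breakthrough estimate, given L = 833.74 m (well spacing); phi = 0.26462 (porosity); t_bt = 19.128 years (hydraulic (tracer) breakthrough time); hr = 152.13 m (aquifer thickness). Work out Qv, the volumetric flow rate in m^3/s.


Qv = pi*hr*phi*L^2 / (3*t_bt*365.25*86400)
Qv = pi*152.13*0.26462*833.74^2 / (3*19.128*365.25*86400)
Qv = 0.048546 m^3/s


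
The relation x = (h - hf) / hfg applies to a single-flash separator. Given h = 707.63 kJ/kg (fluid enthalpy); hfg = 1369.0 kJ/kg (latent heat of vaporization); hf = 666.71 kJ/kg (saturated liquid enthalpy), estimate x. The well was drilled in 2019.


x = (h - hf) / hfg
x = (707.63 - 666.71) / 1369.0
x = 0.029890


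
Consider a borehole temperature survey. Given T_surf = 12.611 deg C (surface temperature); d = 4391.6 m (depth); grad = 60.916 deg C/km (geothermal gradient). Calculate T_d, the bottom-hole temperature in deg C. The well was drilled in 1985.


T_d = T_surf + grad * d / 1000
T_d = 12.611 + 60.916 * 4391.6 / 1000
T_d = 280.13 deg C


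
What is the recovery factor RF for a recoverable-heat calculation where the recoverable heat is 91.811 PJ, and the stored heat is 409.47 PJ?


RF = Q_rec / Q_s
RF = 91.811 / 409.47
RF = 0.22422


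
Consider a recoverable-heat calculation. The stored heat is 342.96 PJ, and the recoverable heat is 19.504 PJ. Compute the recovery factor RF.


RF = Q_rec / Q_s
RF = 19.504 / 342.96
RF = 0.056870


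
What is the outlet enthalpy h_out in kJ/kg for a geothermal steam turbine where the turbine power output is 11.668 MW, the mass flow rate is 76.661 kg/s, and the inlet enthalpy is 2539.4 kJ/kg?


h_out = h_in - P * 1000 / mdot
h_out = 2539.4 - 11.668 * 1000 / 76.661
h_out = 2387.2 kJ/kg


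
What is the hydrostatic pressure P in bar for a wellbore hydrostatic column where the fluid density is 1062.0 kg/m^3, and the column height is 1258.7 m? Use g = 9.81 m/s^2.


P = rho * g * h / 1e6
P = 1062.0 * 9.81 * 1258.7 / 1e6
P = 13.11341 MPa
Convert: 13.11341 MPa * 10.0 = 131.13 bar
P = 131.13 bar


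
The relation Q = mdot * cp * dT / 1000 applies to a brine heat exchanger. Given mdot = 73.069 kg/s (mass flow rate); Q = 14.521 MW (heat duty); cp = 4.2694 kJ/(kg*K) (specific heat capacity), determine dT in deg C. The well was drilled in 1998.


dT = Q * 1000 / (mdot * cp)
dT = 14.521 * 1000 / (73.069 * 4.2694)
dT = 46.54752 K
Convert (temperature difference, 1 K = 1 deg C): 46.54752 K = 46.54752 deg C
dT = 46.548 deg C


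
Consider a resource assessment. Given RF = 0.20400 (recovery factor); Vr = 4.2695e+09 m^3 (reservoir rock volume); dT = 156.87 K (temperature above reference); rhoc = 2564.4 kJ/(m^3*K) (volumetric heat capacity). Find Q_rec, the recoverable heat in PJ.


Step 1: Q_s = Vr*rhoc*dT/1e12 = 4.2695e+09*2564.4*156.87/1e12 = 1717.523 PJ
Step 2: Q_rec = Q_s * RF = 1717.523 * 0.204 = 350.37 PJ
Q_rec = 350.37 PJ


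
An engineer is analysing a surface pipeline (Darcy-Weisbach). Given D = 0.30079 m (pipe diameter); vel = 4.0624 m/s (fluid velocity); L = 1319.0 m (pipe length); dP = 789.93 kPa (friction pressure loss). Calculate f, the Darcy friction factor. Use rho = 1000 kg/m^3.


f = dP*1000 / ((L/D)*(rho*vel^2/2))
f = 789.93*1000 / ((1319.0/0.30079)*(1000*4.0624^2/2))
f = 0.021831


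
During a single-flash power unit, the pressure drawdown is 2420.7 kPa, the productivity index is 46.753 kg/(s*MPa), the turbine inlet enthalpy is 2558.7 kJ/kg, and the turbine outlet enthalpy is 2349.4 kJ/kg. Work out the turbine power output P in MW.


Step 1: mdot = PI * dP / 1000 = 46.753 * 2420.7 / 1000 = 113.1750 kg/s
Step 2: P = mdot*(h_in - h_out)/1000 = 113.1750*(2558.7 - 2349.4)/1000 = 23.688 MW
P = 23.688 MW


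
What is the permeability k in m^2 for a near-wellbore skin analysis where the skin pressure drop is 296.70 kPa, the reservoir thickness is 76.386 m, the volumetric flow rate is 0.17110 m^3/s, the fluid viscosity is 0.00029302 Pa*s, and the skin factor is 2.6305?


k = S*q*mu / (2*pi*dP_s*1000*hr)
k = 2.6305*0.17110*0.00029302 / (2*pi*296.70*1000*76.386)
k = 9.2614e-13 m^2


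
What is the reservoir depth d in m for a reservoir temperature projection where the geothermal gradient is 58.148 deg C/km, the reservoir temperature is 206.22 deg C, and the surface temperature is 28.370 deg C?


d = (T_res - T_surf) / grad * 1000
d = (206.22 - 28.370) / 58.148 * 1000
d = 3058.6 m


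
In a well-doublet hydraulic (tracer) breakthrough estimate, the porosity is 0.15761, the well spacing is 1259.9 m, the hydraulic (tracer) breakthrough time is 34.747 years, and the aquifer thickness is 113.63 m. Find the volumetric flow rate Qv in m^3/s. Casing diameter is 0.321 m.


Qv = pi*hr*phi*L^2 / (3*t_bt*365.25*86400)
Qv = pi*113.63*0.15761*1259.9^2 / (3*34.747*365.25*86400)
Qv = 0.027149 m^3/s


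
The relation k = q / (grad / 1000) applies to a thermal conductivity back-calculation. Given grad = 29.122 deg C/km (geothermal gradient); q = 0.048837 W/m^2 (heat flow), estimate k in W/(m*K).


k = q / (grad / 1000)
k = 0.048837 / (29.122 / 1000)
k = 1.6770 W/(m*K)


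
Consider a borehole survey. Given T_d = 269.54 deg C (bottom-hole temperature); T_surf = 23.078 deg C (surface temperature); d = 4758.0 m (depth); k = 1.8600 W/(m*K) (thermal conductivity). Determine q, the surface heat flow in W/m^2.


Step 1: grad = (T_d - T_surf)/d * 1000 = (269.54 - 23.078)/4758.0 * 1000 = 51.79950 deg C/km
Step 2: q = k * grad / 1000 = 1.86 * 51.79950 / 1000 = 0.096347 W/m^2
q = 0.096347 W/m^2


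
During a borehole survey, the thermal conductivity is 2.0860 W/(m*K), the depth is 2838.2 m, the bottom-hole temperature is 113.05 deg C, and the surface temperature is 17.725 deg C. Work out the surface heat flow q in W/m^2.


Step 1: grad = (T_d - T_surf)/d * 1000 = (113.05 - 17.725)/2838.2 * 1000 = 33.58643 deg C/km
Step 2: q = k * grad / 1000 = 2.086 * 33.58643 / 1000 = 0.070061 W/m^2
q = 0.070061 W/m^2


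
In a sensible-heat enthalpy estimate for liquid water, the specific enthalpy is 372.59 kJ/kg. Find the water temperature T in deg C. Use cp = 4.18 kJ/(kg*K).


T = h / cp
T = 372.59 / 4.18
T = 89.136 deg C


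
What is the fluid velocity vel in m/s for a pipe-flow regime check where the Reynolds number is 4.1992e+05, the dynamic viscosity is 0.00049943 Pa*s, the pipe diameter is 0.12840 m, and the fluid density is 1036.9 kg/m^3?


vel = Re * mu / (rho * D)
vel = 4.1992e+05 * 0.00049943 / (1036.9 * 0.12840)
vel = 1.5752 m/s


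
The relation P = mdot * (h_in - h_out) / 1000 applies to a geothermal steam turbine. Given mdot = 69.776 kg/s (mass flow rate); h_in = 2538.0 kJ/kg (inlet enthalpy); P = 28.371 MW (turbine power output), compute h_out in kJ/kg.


h_out = h_in - P * 1000 / mdot
h_out = 2538.0 - 28.371 * 1000 / 69.776
h_out = 2131.4 kJ/kg


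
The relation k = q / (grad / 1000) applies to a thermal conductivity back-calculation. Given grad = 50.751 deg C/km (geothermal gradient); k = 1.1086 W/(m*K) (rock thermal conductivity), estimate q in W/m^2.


q = k * grad / 1000
q = 1.1086 * 50.751 / 1000
q = 0.056263 W/m^2


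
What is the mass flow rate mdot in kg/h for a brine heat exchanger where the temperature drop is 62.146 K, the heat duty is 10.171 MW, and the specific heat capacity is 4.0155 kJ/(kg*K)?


mdot = Q * 1000 / (cp * dT)
mdot = 10.171 * 1000 / (4.0155 * 62.146)
mdot = 40.75781 kg/s
Convert: 40.75781 kg/s * 3600.0 = 1.4673e+05 kg/h
mdot = 1.4673e+05 kg/h


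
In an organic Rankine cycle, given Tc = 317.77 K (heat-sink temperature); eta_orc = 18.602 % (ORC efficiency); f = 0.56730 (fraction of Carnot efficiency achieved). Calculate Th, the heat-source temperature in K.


Th = Tc / (1 - (eta_orc/100)/f)
Th = 317.77 / (1 - (18.602/100)/0.56730)
Th = 472.80 K


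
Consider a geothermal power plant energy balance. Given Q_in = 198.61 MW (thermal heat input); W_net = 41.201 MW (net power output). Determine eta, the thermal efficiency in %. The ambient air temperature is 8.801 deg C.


eta = W_net / Q_in * 100
eta = 41.201 / 198.61 * 100
eta = 20.745 %
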